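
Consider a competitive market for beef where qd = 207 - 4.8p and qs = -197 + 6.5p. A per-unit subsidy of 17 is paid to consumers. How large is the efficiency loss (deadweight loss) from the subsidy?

Deadweight loss = 45084/113

Pre-subsidy: 207 - 4.8p = -197 + 6.5p gives p* = 4040/113, q* = 3999/113.
With the rebate, buyers effectively pay pb = ps − 17, where ps is the price sellers receive.
Demand in terms of ps becomes qd = 207 − 4.8(ps − 17) = 288.6 - 4.8ps. Setting this equal to supply: 288.6 - 4.8ps = -197 + 6.5ps, so ps = 4856/113.
Buyers pay pb = 4856/113 − 17 = 2935/113; q' = -197 + 6.5·(4856/113) = 9303/113.
The subsidy expands output by 9303/113 − 3999/113 = 5304/113 past the efficient level; on those units the gap between marginal cost and willingness to pay runs from 0 up to 17.
DWL = ½ × 17 × 5304/113 = 45084/113.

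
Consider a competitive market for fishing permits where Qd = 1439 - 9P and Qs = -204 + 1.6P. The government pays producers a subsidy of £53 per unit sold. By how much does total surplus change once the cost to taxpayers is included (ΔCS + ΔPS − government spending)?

Pre-subsidy: 1439 - 9P = -204 + 1.6P gives P* = 155, Q* = 44.
With the subsidy, sellers receive Ps = Pb + 53 for each unit, where Pb is the price buyers pay.
Supply in terms of Pb becomes Qs = -204 + 1.6(Pb + 53) = -119.2 + 1.6Pb. Setting this equal to demand: 1439 - 9Pb = -119.2 + 1.6Pb, so Pb = 147.
Sellers receive Ps = 147 + 53 = 200; Q' = 1439 − 9·147 = 116.
ΔCS = ½(44 + 116)(155 − 147) = 640; ΔPS = ½(44 + 116)(200 − 155) = 3600.
Government spending = 53 × 116 = 6148.
Net change = 640 + 3600 − 6148 = -1908. The loss equals the DWL triangle ½·53·72.

Net change in total surplus = -£1908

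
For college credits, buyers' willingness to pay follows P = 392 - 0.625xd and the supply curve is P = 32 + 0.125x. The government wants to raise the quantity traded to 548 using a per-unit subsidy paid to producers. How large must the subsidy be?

Required subsidy s = 51 per unit

At x = 548, from the demand curve buyers pay Pb = 392 − 0.625·548 = 49.5; from the supply curve sellers need Ps = 32 + 0.125·548 = 100.5.
The subsidy must fill the gap: s = Ps − Pb = 100.5 − 49.5 = 51.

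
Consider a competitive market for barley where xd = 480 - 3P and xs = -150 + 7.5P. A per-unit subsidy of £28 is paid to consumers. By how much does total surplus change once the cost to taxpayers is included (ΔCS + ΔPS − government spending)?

Net change in total surplus = -£840

Pre-subsidy: 480 - 3P = -150 + 7.5P gives P* = 60, x* = 300.
With the rebate, buyers effectively pay Pb = Ps − 28, where Ps is the price sellers receive.
Demand in terms of Ps becomes xd = 480 − 3(Ps − 28) = 564 - 3Ps. Setting this equal to supply: 564 - 3Ps = -150 + 7.5Ps, so Ps = 68.
Buyers pay Pb = 68 − 28 = 40; x' = -150 + 7.5·68 = 360.
ΔCS = ½(300 + 360)(60 − 40) = 6600; ΔPS = ½(300 + 360)(68 − 60) = 2640.
Government spending = 28 × 360 = 10080.
Net change = 6600 + 2640 − 10080 = -840. The loss equals the DWL triangle ½·28·60.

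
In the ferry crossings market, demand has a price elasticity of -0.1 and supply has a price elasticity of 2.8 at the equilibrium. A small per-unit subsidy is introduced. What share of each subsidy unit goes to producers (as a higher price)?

For a small subsidy around the equilibrium, the benefit split depends on the relative slopes, which at a point are proportional to the elasticities.
Buyer share = εs/(εs + |εd|) = 2.8/(2.8 + 0.1) = 28/29; seller share = |εd|/(εs + |εd|) = 1/29.
So producers capture 1/29 of the subsidy.

Producer share = 1/29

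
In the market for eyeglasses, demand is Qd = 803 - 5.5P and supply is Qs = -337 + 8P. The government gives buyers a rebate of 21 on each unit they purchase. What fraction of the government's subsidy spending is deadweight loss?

Pre-subsidy: 803 - 5.5P = -337 + 8P gives P* = 760/9, Q* = 3047/9.
With the rebate, buyers effectively pay Pb = Ps − 21, where Ps is the price sellers receive.
Demand in terms of Ps becomes Qd = 803 − 5.5(Ps − 21) = 918.5 - 5.5Ps. Setting this equal to supply: 918.5 - 5.5Ps = -337 + 8Ps, so Ps = 93.
Buyers pay Pb = 93 − 21 = 72; Q' = -337 + 8·93 = 407.
ΔCS = ½(3047/9 + 407)(760/9 − 72) = 375760/81; ΔPS = ½(3047/9 + 407)(93 − 760/9) = 258335/81.
Government spending = 21 × 407 = 8547.
DWL = ½ × 21 × (407 − 3047/9) = 2156/3; fraction = (2156/3) / 8547 = 28/333.

DWL / government spending = 28/333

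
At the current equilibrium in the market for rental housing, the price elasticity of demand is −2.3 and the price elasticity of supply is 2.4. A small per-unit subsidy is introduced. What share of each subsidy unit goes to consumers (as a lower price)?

For a small subsidy around the equilibrium, the benefit split depends on the relative slopes, which at a point are proportional to the elasticities.
Buyer share = εs/(εs + |εd|) = 2.4/(2.4 + 2.3) = 24/47; seller share = |εd|/(εs + |εd|) = 23/47.

Consumer share = 24/47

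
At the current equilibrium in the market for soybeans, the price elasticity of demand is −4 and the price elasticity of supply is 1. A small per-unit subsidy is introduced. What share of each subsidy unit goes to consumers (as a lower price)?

Consumer share = 0.2

For a small subsidy around the equilibrium, the benefit split depends on the relative slopes, which at a point are proportional to the elasticities.
Buyer share = εs/(εs + |εd|) = 1/(1 + 4) = 0.2; seller share = |εd|/(εs + |εd|) = 0.8.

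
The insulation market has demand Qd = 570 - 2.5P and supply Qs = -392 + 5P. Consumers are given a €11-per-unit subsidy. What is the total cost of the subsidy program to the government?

Government cost = 8833/3

Pre-subsidy: 570 - 2.5P = -392 + 5P gives P* = 1924/15, Q* = 748/3.
With the rebate, buyers effectively pay Pb = Ps − 11, where Ps is the price sellers receive.
Demand in terms of Ps becomes Qd = 570 − 2.5(Ps − 11) = 597.5 - 2.5Ps. Setting this equal to supply: 597.5 - 2.5Ps = -392 + 5Ps, so Ps = 1979/15.
Buyers pay Pb = 1979/15 − 11 = 1814/15; Q' = -392 + 5·(1979/15) = 803/3.
Government outlay = subsidy × quantity = 11 × 803/3 = 8833/3.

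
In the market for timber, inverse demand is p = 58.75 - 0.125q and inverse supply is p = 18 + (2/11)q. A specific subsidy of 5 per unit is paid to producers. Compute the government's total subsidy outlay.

Pre-subsidy: 58.75 - 0.125q = 18 + (2/11)q gives q* = 3586/27 and p* = 1138/27.
With the subsidy, sellers receive ps = pb + 5 for each unit, where pb is the price buyers pay.
On the curves, pb = 58.75 - 0.125q and ps = 18 + (2/11)q; the wedge ps − pb = 5 gives 18 + (2/11)q − (58.75 - 0.125q) = 5, so q' = 1342/9.
Then pb = 58.75 − 0.125·(1342/9) = 361/9 and ps = 18 + (2/11)·(1342/9) = 406/9.
Government outlay = subsidy × quantity = 5 × 1342/9 = 6710/9.

Government cost = 6710/9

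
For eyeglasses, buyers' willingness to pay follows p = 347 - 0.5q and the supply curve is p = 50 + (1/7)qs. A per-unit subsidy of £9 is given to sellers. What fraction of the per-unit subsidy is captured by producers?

Producer share = 2/9

Pre-subsidy: 347 - 0.5q = 50 + (1/7)q gives q* = 462 and p* = 116.
With the subsidy, sellers receive ps = pb + 9 for each unit, where pb is the price buyers pay.
On the curves, pb = 347 - 0.5q and ps = 50 + (1/7)q; the wedge ps − pb = 9 gives 50 + (1/7)q − (347 - 0.5q) = 9, so q' = 476.
Then pb = 347 − 0.5·476 = 109 and ps = 50 + (1/7)·476 = 118.
Buyers' price falls by p* − pb = 116 − 109 = 7; sellers' price rises by ps − p* = 118 − 116 = 2.
So producers capture 2/9 = 2/9 of each unit of subsidy.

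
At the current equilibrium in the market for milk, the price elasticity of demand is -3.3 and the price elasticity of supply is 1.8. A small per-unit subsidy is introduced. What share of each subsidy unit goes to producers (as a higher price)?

For a small subsidy around the equilibrium, the benefit split depends on the relative slopes, which at a point are proportional to the elasticities.
Buyer share = εs/(εs + |εd|) = 1.8/(1.8 + 3.3) = 6/17; seller share = |εd|/(εs + |εd|) = 11/17.
So producers capture 11/17 of the subsidy.

Producer share = 11/17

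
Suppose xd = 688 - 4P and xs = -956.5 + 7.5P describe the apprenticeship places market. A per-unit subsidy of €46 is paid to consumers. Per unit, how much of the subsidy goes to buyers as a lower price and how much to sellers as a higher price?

Pre-subsidy: 688 - 4P = -956.5 + 7.5P gives P* = 143, x* = 116.
With the rebate, buyers effectively pay Pb = Ps − 46, where Ps is the price sellers receive.
Demand in terms of Ps becomes xd = 688 − 4(Ps − 46) = 872 - 4Ps. Setting this equal to supply: 872 - 4Ps = -956.5 + 7.5Ps, so Ps = 159.
Buyers pay Pb = 159 − 46 = 113; x' = -956.5 + 7.5·159 = 236.
Buyers' price falls by P* − Pb = 143 − 113 = 30; sellers' price rises by Ps − P* = 159 − 143 = 16.

Buyers gain €30 per unit; sellers gain €16 per unit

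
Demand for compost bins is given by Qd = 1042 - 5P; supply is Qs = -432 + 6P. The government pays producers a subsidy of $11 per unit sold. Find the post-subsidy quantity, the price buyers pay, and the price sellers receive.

Q' = 402; buyers pay $128; sellers receive $139

Pre-subsidy: 1042 - 5P = -432 + 6P gives P* = 134, Q* = 372.
With the subsidy, sellers receive Ps = Pb + 11 for each unit, where Pb is the price buyers pay.
Supply in terms of Pb becomes Qs = -432 + 6(Pb + 11) = -366 + 6Pb. Setting this equal to demand: 1042 - 5Pb = -366 + 6Pb, so Pb = 128.
Sellers receive Ps = 128 + 11 = 139; Q' = 1042 − 5·128 = 402.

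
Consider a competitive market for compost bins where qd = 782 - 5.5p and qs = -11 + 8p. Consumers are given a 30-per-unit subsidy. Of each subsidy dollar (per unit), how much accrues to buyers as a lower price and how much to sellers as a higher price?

Buyers gain 160/9 per unit; sellers gain 110/9 per unit

Pre-subsidy: 782 - 5.5p = -11 + 8p gives p* = 1586/27, q* = 12391/27.
With the rebate, buyers effectively pay pb = ps − 30, where ps is the price sellers receive.
Demand in terms of ps becomes qd = 782 − 5.5(ps − 30) = 947 - 5.5ps. Setting this equal to supply: 947 - 5.5ps = -11 + 8ps, so ps = 1916/27.
Buyers pay pb = 1916/27 − 30 = 1106/27; q' = -11 + 8·(1916/27) = 15031/27.
Buyers' price falls by p* − pb = 1586/27 − 1106/27 = 160/9; sellers' price rises by ps − p* = 1916/27 − 1586/27 = 110/9.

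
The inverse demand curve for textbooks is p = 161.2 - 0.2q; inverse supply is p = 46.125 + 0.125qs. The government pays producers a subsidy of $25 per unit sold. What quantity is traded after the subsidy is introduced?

q' = 431

Pre-subsidy: 161.2 - 0.2q = 46.125 + 0.125q gives q* = 4603/13 and p* = 1175/13.
With the subsidy, sellers receive ps = pb + 25 for each unit, where pb is the price buyers pay.
On the curves, pb = 161.2 - 0.2q and ps = 46.125 + 0.125q; the wedge ps − pb = 25 gives 46.125 + 0.125q − (161.2 - 0.2q) = 25, so q' = 431.
Then pb = 161.2 − 0.2·431 = 75 and ps = 46.125 + 0.125·431 = 100.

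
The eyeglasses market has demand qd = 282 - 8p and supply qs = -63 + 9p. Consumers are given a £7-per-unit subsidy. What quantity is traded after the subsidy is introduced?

Pre-subsidy: 282 - 8p = -63 + 9p gives p* = 345/17, q* = 2034/17.
With the rebate, buyers effectively pay pb = ps − 7, where ps is the price sellers receive.
Demand in terms of ps becomes qd = 282 − 8(ps − 7) = 338 - 8ps. Setting this equal to supply: 338 - 8ps = -63 + 9ps, so ps = 401/17.
Buyers pay pb = 401/17 − 7 = 282/17; q' = -63 + 9·(401/17) = 2538/17.

q' = 2538/17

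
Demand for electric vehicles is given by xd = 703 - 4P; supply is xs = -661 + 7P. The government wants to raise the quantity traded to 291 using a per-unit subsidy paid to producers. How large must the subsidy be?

Required subsidy s = 33 per unit

At x = 291, invert demand for the buyer price: Pb = (703 − 291)/4 = 103; invert supply for the seller price: Ps = (291 − (-661))/7 = 136.
The subsidy must fill the gap: s = Ps − Pb = 136 − 103 = 33.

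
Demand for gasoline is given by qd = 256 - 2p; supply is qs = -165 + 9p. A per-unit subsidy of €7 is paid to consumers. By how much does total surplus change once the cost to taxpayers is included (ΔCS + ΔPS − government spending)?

Pre-subsidy: 256 - 2p = -165 + 9p gives p* = 421/11, q* = 1974/11.
With the rebate, buyers effectively pay pb = ps − 7, where ps is the price sellers receive.
Demand in terms of ps becomes qd = 256 − 2(ps − 7) = 270 - 2ps. Setting this equal to supply: 270 - 2ps = -165 + 9ps, so ps = 435/11.
Buyers pay pb = 435/11 − 7 = 358/11; q' = -165 + 9·(435/11) = 2100/11.
ΔCS = ½(1974/11 + 2100/11)(421/11 − 358/11) = 128331/121; ΔPS = ½(1974/11 + 2100/11)(435/11 − 421/11) = 28518/121.
Government spending = 7 × 2100/11 = 14700/11.
Net change = 128331/121 + 28518/121 − 14700/11 = -441/11. The loss equals the DWL triangle ½·7·126/11.

Net change in total surplus = -441/11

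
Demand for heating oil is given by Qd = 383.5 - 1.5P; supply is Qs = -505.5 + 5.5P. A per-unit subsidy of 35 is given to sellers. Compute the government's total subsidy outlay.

Pre-subsidy: 383.5 - 1.5P = -505.5 + 5.5P gives P* = 127, Q* = 193.
With the subsidy, sellers receive Ps = Pb + 35 for each unit, where Pb is the price buyers pay.
Supply in terms of Pb becomes Qs = -505.5 + 5.5(Pb + 35) = -313 + 5.5Pb. Setting this equal to demand: 383.5 - 1.5Pb = -313 + 5.5Pb, so Pb = 99.5.
Sellers receive Ps = 99.5 + 35 = 134.5; Q' = 383.5 − 1.5·99.5 = 234.25.
Government outlay = subsidy × quantity = 35 × 234.25 = 8198.75.

Government cost = 8198.75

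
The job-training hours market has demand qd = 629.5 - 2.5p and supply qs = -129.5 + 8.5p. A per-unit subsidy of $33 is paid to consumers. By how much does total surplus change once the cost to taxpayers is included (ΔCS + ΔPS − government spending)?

Net change in total surplus = -$1051.875

Pre-subsidy: 629.5 - 2.5p = -129.5 + 8.5p gives p* = 69, q* = 457.
With the rebate, buyers effectively pay pb = ps − 33, where ps is the price sellers receive.
Demand in terms of ps becomes qd = 629.5 − 2.5(ps − 33) = 712 - 2.5ps. Setting this equal to supply: 712 - 2.5ps = -129.5 + 8.5ps, so ps = 76.5.
Buyers pay pb = 76.5 − 33 = 43.5; q' = -129.5 + 8.5·76.5 = 520.75.
ΔCS = ½(457 + 520.75)(69 − 43.5) = 12466.3125; ΔPS = ½(457 + 520.75)(76.5 − 69) = 3666.5625.
Government spending = 33 × 520.75 = 17184.75.
Net change = 12466.3125 + 3666.5625 − 17184.75 = -1051.875. The loss equals the DWL triangle ½·33·63.75.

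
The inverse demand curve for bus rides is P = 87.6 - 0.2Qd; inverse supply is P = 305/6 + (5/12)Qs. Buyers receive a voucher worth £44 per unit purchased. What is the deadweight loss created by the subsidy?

Deadweight loss = 58080/37

Pre-subsidy: 87.6 - 0.2Q = 305/6 + (5/12)Q gives Q* = 2206/37 and P* = 2800/37.
With the rebate, buyers effectively pay Pb = Ps − 44, where Ps is the price sellers receive.
On the curves, Pb = 87.6 - 0.2Q and Ps = 305/6 + (5/12)Q; the wedge Ps − Pb = 44 gives 305/6 + (5/12)Q − (87.6 - 0.2Q) = 44, so Q' = 4846/37.
Then Pb = 87.6 − 0.2·(4846/37) = 2272/37 and Ps = 305/6 + (5/12)·(4846/37) = 3900/37.
The subsidy expands output by 4846/37 − 2206/37 = 2640/37 past the efficient level; on those units the gap between marginal cost and willingness to pay runs from 0 up to 44.
DWL = ½ × 44 × 2640/37 = 58080/37.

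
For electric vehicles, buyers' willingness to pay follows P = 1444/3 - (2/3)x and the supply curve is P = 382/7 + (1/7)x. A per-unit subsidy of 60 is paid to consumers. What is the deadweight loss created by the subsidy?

Deadweight loss = 37800/17

Pre-subsidy: 1444/3 - (2/3)x = 382/7 + (1/7)x gives x* = 8962/17 and P* = 2208/17.
With the rebate, buyers effectively pay Pb = Ps − 60, where Ps is the price sellers receive.
On the curves, Pb = 1444/3 - (2/3)x and Ps = 382/7 + (1/7)x; the wedge Ps − Pb = 60 gives 382/7 + (1/7)x − (1444/3 - (2/3)x) = 60, so x' = 10222/17.
Then Pb = 1444/3 − (2/3)·(10222/17) = 1368/17 and Ps = 382/7 + (1/7)·(10222/17) = 2388/17.
The subsidy expands output by 10222/17 − 8962/17 = 1260/17 past the efficient level; on those units the gap between marginal cost and willingness to pay runs from 0 up to 60.
DWL = ½ × 60 × 1260/17 = 37800/17.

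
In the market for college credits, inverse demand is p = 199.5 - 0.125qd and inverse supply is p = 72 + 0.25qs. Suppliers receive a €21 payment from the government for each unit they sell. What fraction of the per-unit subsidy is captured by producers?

Producer share = 2/3

Pre-subsidy: 199.5 - 0.125q = 72 + 0.25q gives q* = 340 and p* = 157.
With the subsidy, sellers receive ps = pb + 21 for each unit, where pb is the price buyers pay.
On the curves, pb = 199.5 - 0.125q and ps = 72 + 0.25q; the wedge ps − pb = 21 gives 72 + 0.25q − (199.5 - 0.125q) = 21, so q' = 396.
Then pb = 199.5 − 0.125·396 = 150 and ps = 72 + 0.25·396 = 171.
Buyers' price falls by p* − pb = 157 − 150 = 7; sellers' price rises by ps − p* = 171 − 157 = 14.
So producers capture 14/21 = 2/3 of each unit of subsidy.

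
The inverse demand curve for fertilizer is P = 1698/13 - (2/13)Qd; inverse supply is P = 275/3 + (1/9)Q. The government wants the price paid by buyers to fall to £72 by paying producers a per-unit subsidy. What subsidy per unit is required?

Required subsidy s = £62 per unit

At a buyer price of 72, quantity demanded is 849 − 6.5·72 = 381.
Sellers supply 381 only when they receive Ps = 275/3 + (1/9)·381 = 134.
s = Ps − Pb = 134 − 72 = 62.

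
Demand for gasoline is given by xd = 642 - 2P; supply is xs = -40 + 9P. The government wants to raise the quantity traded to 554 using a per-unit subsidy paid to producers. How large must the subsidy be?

Required subsidy s = 22 per unit

At x = 554, invert demand for the buyer price: Pb = (642 − 554)/2 = 44; invert supply for the seller price: Ps = (554 − (-40))/9 = 66.
The subsidy must fill the gap: s = Ps − Pb = 66 − 44 = 22.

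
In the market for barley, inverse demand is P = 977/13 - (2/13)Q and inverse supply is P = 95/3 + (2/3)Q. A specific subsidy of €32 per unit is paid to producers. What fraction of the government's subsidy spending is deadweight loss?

DWL / government spending = 39/184

Pre-subsidy: 977/13 - (2/13)Q = 95/3 + (2/3)Q gives Q* = 53 and P* = 67.
With the subsidy, sellers receive Ps = Pb + 32 for each unit, where Pb is the price buyers pay.
On the curves, Pb = 977/13 - (2/13)Q and Ps = 95/3 + (2/3)Q; the wedge Ps − Pb = 32 gives 95/3 + (2/3)Q − (977/13 - (2/13)Q) = 32, so Q' = 92.
Then Pb = 977/13 − (2/13)·92 = 61 and Ps = 95/3 + (2/3)·92 = 93.
ΔCS = ½(53 + 92)(67 − 61) = 435; ΔPS = ½(53 + 92)(93 − 67) = 1885.
Government spending = 32 × 92 = 2944.
DWL = ½ × 32 × (92 − 53) = 624; fraction = 624 / 2944 = 39/184.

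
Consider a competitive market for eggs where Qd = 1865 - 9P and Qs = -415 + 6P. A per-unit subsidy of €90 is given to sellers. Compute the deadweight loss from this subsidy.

Pre-subsidy: 1865 - 9P = -415 + 6P gives P* = 152, Q* = 497.
With the subsidy, sellers receive Ps = Pb + 90 for each unit, where Pb is the price buyers pay.
Supply in terms of Pb becomes Qs = -415 + 6(Pb + 90) = 125 + 6Pb. Setting this equal to demand: 1865 - 9Pb = 125 + 6Pb, so Pb = 116.
Sellers receive Ps = 116 + 90 = 206; Q' = 1865 − 9·116 = 821.
The subsidy expands output by 821 − 497 = 324 past the efficient level; on those units the gap between marginal cost and willingness to pay runs from 0 up to 90.
DWL = ½ × 90 × 324 = 14580.

Deadweight loss = €14580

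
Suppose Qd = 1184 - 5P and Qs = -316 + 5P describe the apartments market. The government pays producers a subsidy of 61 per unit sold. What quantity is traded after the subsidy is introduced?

Pre-subsidy: 1184 - 5P = -316 + 5P gives P* = 150, Q* = 434.
With the subsidy, sellers receive Ps = Pb + 61 for each unit, where Pb is the price buyers pay.
Supply in terms of Pb becomes Qs = -316 + 5(Pb + 61) = -11 + 5Pb. Setting this equal to demand: 1184 - 5Pb = -11 + 5Pb, so Pb = 119.5.
Sellers receive Ps = 119.5 + 61 = 180.5; Q' = 1184 − 5·119.5 = 586.5.

Q' = 586.5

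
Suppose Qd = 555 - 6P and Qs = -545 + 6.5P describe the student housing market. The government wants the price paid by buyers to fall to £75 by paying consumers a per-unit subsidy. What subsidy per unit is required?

At a buyer price of 75, quantity demanded is 555 − 6·75 = 105.
Sellers supply 105 only when they receive Ps with -545 + 6.5·Ps = 105, i.e. Ps = 100.
s = Ps − Pb = 100 − 75 = 25.

Required subsidy s = £25 per unit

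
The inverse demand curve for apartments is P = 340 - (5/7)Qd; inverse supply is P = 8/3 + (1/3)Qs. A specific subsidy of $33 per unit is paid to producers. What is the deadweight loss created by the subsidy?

Deadweight loss = $519.75

Pre-subsidy: 340 - (5/7)Q = 8/3 + (1/3)Q gives Q* = 322 and P* = 110.
With the subsidy, sellers receive Ps = Pb + 33 for each unit, where Pb is the price buyers pay.
On the curves, Pb = 340 - (5/7)Q and Ps = 8/3 + (1/3)Q; the wedge Ps − Pb = 33 gives 8/3 + (1/3)Q − (340 - (5/7)Q) = 33, so Q' = 353.5.
Then Pb = 340 − (5/7)·353.5 = 87.5 and Ps = 8/3 + (1/3)·353.5 = 120.5.
The subsidy expands output by 353.5 − 322 = 31.5 past the efficient level; on those units the gap between marginal cost and willingness to pay runs from 0 up to 33.
DWL = ½ × 33 × 31.5 = 519.75.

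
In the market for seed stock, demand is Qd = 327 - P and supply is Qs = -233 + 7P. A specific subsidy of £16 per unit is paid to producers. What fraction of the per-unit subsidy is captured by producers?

Producer share = 0.125

Pre-subsidy: 327 - P = -233 + 7P gives P* = 70, Q* = 257.
With the subsidy, sellers receive Ps = Pb + 16 for each unit, where Pb is the price buyers pay.
Supply in terms of Pb becomes Qs = -233 + 7(Pb + 16) = -121 + 7Pb. Setting this equal to demand: 327 - Pb = -121 + 7Pb, so Pb = 56.
Sellers receive Ps = 56 + 16 = 72; Q' = 327 − 1·56 = 271.
Buyers' price falls by P* − Pb = 70 − 56 = 14; sellers' price rises by Ps − P* = 72 − 70 = 2.
So producers capture 2/16 = 0.125 of each unit of subsidy.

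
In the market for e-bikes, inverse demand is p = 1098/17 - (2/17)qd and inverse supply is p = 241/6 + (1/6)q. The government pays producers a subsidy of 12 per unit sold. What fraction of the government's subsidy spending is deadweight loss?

Pre-subsidy: 1098/17 - (2/17)q = 241/6 + (1/6)q gives q* = 2491/29 and p* = 1580/29.
With the subsidy, sellers receive ps = pb + 12 for each unit, where pb is the price buyers pay.
On the curves, pb = 1098/17 - (2/17)q and ps = 241/6 + (1/6)q; the wedge ps − pb = 12 gives 241/6 + (1/6)q − (1098/17 - (2/17)q) = 12, so q' = 3715/29.
Then pb = 1098/17 − (2/17)·(3715/29) = 1436/29 and ps = 241/6 + (1/6)·(3715/29) = 1784/29.
ΔCS = ½(2491/29 + 3715/29)(1580/29 − 1436/29) = 15408/29; ΔPS = ½(2491/29 + 3715/29)(1784/29 − 1580/29) = 21828/29.
Government spending = 12 × 3715/29 = 44580/29.
DWL = ½ × 12 × (3715/29 − 2491/29) = 7344/29; fraction = (7344/29) / (44580/29) = 612/3715.

DWL / government spending = 612/3715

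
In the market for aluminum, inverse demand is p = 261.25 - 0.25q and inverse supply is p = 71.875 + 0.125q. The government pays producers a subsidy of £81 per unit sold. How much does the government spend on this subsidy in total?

Government cost = £58401

Pre-subsidy: 261.25 - 0.25q = 71.875 + 0.125q gives q* = 505 and p* = 135.
With the subsidy, sellers receive ps = pb + 81 for each unit, where pb is the price buyers pay.
On the curves, pb = 261.25 - 0.25q and ps = 71.875 + 0.125q; the wedge ps − pb = 81 gives 71.875 + 0.125q − (261.25 - 0.25q) = 81, so q' = 721.
Then pb = 261.25 − 0.25·721 = 81 and ps = 71.875 + 0.125·721 = 162.
Government outlay = subsidy × quantity = 81 × 721 = 58401.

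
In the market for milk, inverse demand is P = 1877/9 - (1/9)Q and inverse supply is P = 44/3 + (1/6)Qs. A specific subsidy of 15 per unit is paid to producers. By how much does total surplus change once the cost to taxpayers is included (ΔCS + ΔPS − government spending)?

Pre-subsidy: 1877/9 - (1/9)Q = 44/3 + (1/6)Q gives Q* = 698 and P* = 131.
With the subsidy, sellers receive Ps = Pb + 15 for each unit, where Pb is the price buyers pay.
On the curves, Pb = 1877/9 - (1/9)Q and Ps = 44/3 + (1/6)Q; the wedge Ps − Pb = 15 gives 44/3 + (1/6)Q − (1877/9 - (1/9)Q) = 15, so Q' = 752.
Then Pb = 1877/9 − (1/9)·752 = 125 and Ps = 44/3 + (1/6)·752 = 140.
ΔCS = ½(698 + 752)(131 − 125) = 4350; ΔPS = ½(698 + 752)(140 − 131) = 6525.
Government spending = 15 × 752 = 11280.
Net change = 4350 + 6525 − 11280 = -405. The loss equals the DWL triangle ½·15·54.

Net change in total surplus = -405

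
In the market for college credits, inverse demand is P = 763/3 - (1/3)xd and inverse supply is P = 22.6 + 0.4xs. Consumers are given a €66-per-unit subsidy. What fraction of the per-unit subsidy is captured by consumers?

Consumer share = 5/11

Pre-subsidy: 763/3 - (1/3)x = 22.6 + 0.4x gives x* = 316 and P* = 149.
With the rebate, buyers effectively pay Pb = Ps − 66, where Ps is the price sellers receive.
On the curves, Pb = 763/3 - (1/3)x and Ps = 22.6 + 0.4x; the wedge Ps − Pb = 66 gives 22.6 + 0.4x − (763/3 - (1/3)x) = 66, so x' = 406.
Then Pb = 763/3 − (1/3)·406 = 119 and Ps = 22.6 + 0.4·406 = 185.
Buyers' price falls by P* − Pb = 149 − 119 = 30; sellers' price rises by Ps − P* = 185 − 149 = 36.
So consumers capture 30/66 = 5/11 of each unit of subsidy.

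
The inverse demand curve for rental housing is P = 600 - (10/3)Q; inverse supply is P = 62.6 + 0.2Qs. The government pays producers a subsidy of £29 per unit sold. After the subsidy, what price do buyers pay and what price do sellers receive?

Buyers pay 3480/53; sellers receive 5017/53

Pre-subsidy: 600 - (10/3)Q = 62.6 + 0.2Q gives Q* = 8061/53 and P* = 4930/53.
With the subsidy, sellers receive Ps = Pb + 29 for each unit, where Pb is the price buyers pay.
On the curves, Pb = 600 - (10/3)Q and Ps = 62.6 + 0.2Q; the wedge Ps − Pb = 29 gives 62.6 + 0.2Q − (600 - (10/3)Q) = 29, so Q' = 8496/53.
Then Pb = 600 − (10/3)·(8496/53) = 3480/53 and Ps = 62.6 + 0.2·(8496/53) = 5017/53.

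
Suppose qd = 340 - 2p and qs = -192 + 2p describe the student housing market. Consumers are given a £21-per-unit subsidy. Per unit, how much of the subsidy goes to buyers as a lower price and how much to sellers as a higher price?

Pre-subsidy: 340 - 2p = -192 + 2p gives p* = 133, q* = 74.
With the rebate, buyers effectively pay pb = ps − 21, where ps is the price sellers receive.
Demand in terms of ps becomes qd = 340 − 2(ps − 21) = 382 - 2ps. Setting this equal to supply: 382 - 2ps = -192 + 2ps, so ps = 143.5.
Buyers pay pb = 143.5 − 21 = 122.5; q' = -192 + 2·143.5 = 95.
Buyers' price falls by p* − pb = 133 − 122.5 = 10.5; sellers' price rises by ps − p* = 143.5 − 133 = 10.5.

Buyers gain £10.5 per unit; sellers gain £10.5 per unit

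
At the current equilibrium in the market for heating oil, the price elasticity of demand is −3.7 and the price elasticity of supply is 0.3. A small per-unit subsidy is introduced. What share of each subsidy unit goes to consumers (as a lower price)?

For a small subsidy around the equilibrium, the benefit split depends on the relative slopes, which at a point are proportional to the elasticities.
Buyer share = εs/(εs + |εd|) = 0.3/(0.3 + 3.7) = 0.075; seller share = |εd|/(εs + |εd|) = 0.925.

Consumer share = 0.075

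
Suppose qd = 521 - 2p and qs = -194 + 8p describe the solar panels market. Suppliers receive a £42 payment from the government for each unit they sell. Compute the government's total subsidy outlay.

Government cost = £18698.4

Pre-subsidy: 521 - 2p = -194 + 8p gives p* = 71.5, q* = 378.
With the subsidy, sellers receive ps = pb + 42 for each unit, where pb is the price buyers pay.
Supply in terms of pb becomes qs = -194 + 8(pb + 42) = 142 + 8pb. Setting this equal to demand: 521 - 2pb = 142 + 8pb, so pb = 37.9.
Sellers receive ps = 37.9 + 42 = 79.9; q' = 521 − 2·37.9 = 445.2.
Government outlay = subsidy × quantity = 42 × 445.2 = 18698.4.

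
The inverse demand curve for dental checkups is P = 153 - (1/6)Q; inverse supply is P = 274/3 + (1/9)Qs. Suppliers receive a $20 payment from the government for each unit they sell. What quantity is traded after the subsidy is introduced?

Q' = 294

Pre-subsidy: 153 - (1/6)Q = 274/3 + (1/9)Q gives Q* = 222 and P* = 116.
With the subsidy, sellers receive Ps = Pb + 20 for each unit, where Pb is the price buyers pay.
On the curves, Pb = 153 - (1/6)Q and Ps = 274/3 + (1/9)Q; the wedge Ps − Pb = 20 gives 274/3 + (1/9)Q − (153 - (1/6)Q) = 20, so Q' = 294.
Then Pb = 153 − (1/6)·294 = 104 and Ps = 274/3 + (1/9)·294 = 124.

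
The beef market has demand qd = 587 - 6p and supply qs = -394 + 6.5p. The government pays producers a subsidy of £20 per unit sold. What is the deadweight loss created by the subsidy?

Pre-subsidy: 587 - 6p = -394 + 6.5p gives p* = 78.48, q* = 116.12.
With the subsidy, sellers receive ps = pb + 20 for each unit, where pb is the price buyers pay.
Supply in terms of pb becomes qs = -394 + 6.5(pb + 20) = -264 + 6.5pb. Setting this equal to demand: 587 - 6pb = -264 + 6.5pb, so pb = 68.08.
Sellers receive ps = 68.08 + 20 = 88.08; q' = 587 − 6·68.08 = 178.52.
The subsidy expands output by 178.52 − 116.12 = 62.4 past the efficient level; on those units the gap between marginal cost and willingness to pay runs from 0 up to 20.
DWL = ½ × 20 × 62.4 = 624.

Deadweight loss = £624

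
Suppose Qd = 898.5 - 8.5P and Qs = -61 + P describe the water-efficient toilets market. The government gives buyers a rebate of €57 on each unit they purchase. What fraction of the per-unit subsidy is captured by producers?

Producer share = 17/19

Pre-subsidy: 898.5 - 8.5P = -61 + P gives P* = 101, Q* = 40.
With the rebate, buyers effectively pay Pb = Ps − 57, where Ps is the price sellers receive.
Demand in terms of Ps becomes Qd = 898.5 − 8.5(Ps − 57) = 1383 - 8.5Ps. Setting this equal to supply: 1383 - 8.5Ps = -61 + Ps, so Ps = 152.
Buyers pay Pb = 152 − 57 = 95; Q' = -61 + 1·152 = 91.
Buyers' price falls by P* − Pb = 101 − 95 = 6; sellers' price rises by Ps − P* = 152 − 101 = 51.
So producers capture 51/57 = 17/19 of each unit of subsidy.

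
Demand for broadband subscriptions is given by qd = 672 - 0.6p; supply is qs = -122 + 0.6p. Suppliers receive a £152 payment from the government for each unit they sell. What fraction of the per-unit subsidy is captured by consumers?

Consumer share = 0.5

Pre-subsidy: 672 - 0.6p = -122 + 0.6p gives p* = 1985/3, q* = 275.
With the subsidy, sellers receive ps = pb + 152 for each unit, where pb is the price buyers pay.
Supply in terms of pb becomes qs = -122 + 0.6(pb + 152) = -30.8 + 0.6pb. Setting this equal to demand: 672 - 0.6pb = -30.8 + 0.6pb, so pb = 1757/3.
Sellers receive ps = 1757/3 + 152 = 2213/3; q' = 672 − 0.6·(1757/3) = 320.6.
Buyers' price falls by p* − pb = 1985/3 − 1757/3 = 76; sellers' price rises by ps − p* = 2213/3 − 1985/3 = 76.
So consumers capture 76/152 = 0.5 of each unit of subsidy.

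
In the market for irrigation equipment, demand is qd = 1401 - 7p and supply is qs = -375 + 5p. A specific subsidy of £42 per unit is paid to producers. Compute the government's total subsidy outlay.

Government cost = £20475

Pre-subsidy: 1401 - 7p = -375 + 5p gives p* = 148, q* = 365.
With the subsidy, sellers receive ps = pb + 42 for each unit, where pb is the price buyers pay.
Supply in terms of pb becomes qs = -375 + 5(pb + 42) = -165 + 5pb. Setting this equal to demand: 1401 - 7pb = -165 + 5pb, so pb = 130.5.
Sellers receive ps = 130.5 + 42 = 172.5; q' = 1401 − 7·130.5 = 487.5.
Government outlay = subsidy × quantity = 42 × 487.5 = 20475.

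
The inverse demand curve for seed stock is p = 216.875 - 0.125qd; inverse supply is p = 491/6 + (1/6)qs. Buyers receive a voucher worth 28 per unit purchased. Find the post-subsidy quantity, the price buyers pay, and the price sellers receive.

q' = 559; buyers pay 147; sellers receive 175

Pre-subsidy: 216.875 - 0.125q = 491/6 + (1/6)q gives q* = 463 and p* = 159.
With the rebate, buyers effectively pay pb = ps − 28, where ps is the price sellers receive.
On the curves, pb = 216.875 - 0.125q and ps = 491/6 + (1/6)q; the wedge ps − pb = 28 gives 491/6 + (1/6)q − (216.875 - 0.125q) = 28, so q' = 559.
Then pb = 216.875 − 0.125·559 = 147 and ps = 491/6 + (1/6)·559 = 175.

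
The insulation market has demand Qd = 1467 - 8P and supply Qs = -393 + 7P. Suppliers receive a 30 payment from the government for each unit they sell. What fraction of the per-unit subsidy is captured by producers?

Pre-subsidy: 1467 - 8P = -393 + 7P gives P* = 124, Q* = 475.
With the subsidy, sellers receive Ps = Pb + 30 for each unit, where Pb is the price buyers pay.
Supply in terms of Pb becomes Qs = -393 + 7(Pb + 30) = -183 + 7Pb. Setting this equal to demand: 1467 - 8Pb = -183 + 7Pb, so Pb = 110.
Sellers receive Ps = 110 + 30 = 140; Q' = 1467 − 8·110 = 587.
Buyers' price falls by P* − Pb = 124 − 110 = 14; sellers' price rises by Ps − P* = 140 − 124 = 16.
So producers capture 16/30 = 8/15 of each unit of subsidy.

Producer share = 8/15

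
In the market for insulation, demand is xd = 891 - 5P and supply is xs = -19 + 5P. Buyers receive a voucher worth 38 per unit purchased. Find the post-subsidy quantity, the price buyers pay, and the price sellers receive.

Pre-subsidy: 891 - 5P = -19 + 5P gives P* = 91, x* = 436.
With the rebate, buyers effectively pay Pb = Ps − 38, where Ps is the price sellers receive.
Demand in terms of Ps becomes xd = 891 − 5(Ps − 38) = 1081 - 5Ps. Setting this equal to supply: 1081 - 5Ps = -19 + 5Ps, so Ps = 110.
Buyers pay Pb = 110 − 38 = 72; x' = -19 + 5·110 = 531.

x' = 531; buyers pay 72; sellers receive 110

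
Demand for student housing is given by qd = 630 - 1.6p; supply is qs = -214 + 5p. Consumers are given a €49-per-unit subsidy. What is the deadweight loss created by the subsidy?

Pre-subsidy: 630 - 1.6p = -214 + 5p gives p* = 4220/33, q* = 14038/33.
With the rebate, buyers effectively pay pb = ps − 49, where ps is the price sellers receive.
Demand in terms of ps becomes qd = 630 − 1.6(ps − 49) = 708.4 - 1.6ps. Setting this equal to supply: 708.4 - 1.6ps = -214 + 5ps, so ps = 4612/33.
Buyers pay pb = 4612/33 − 49 = 2995/33; q' = -214 + 5·(4612/33) = 15998/33.
The subsidy expands output by 15998/33 − 14038/33 = 1960/33 past the efficient level; on those units the gap between marginal cost and willingness to pay runs from 0 up to 49.
DWL = ½ × 49 × 1960/33 = 48020/33.

Deadweight loss = 48020/33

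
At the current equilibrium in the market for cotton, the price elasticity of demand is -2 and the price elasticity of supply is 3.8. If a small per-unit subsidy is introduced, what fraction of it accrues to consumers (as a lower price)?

For a small subsidy around the equilibrium, the benefit split depends on the relative slopes, which at a point are proportional to the elasticities.
Buyer share = εs/(εs + |εd|) = 3.8/(3.8 + 2) = 19/29; seller share = |εd|/(εs + |εd|) = 10/29.

Consumer share = 19/29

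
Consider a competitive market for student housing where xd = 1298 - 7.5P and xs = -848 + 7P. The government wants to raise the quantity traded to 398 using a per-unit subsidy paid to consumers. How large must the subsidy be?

At x = 398, invert demand for the buyer price: Pb = (1298 − 398)/7.5 = 120; invert supply for the seller price: Ps = (398 − (-848))/7 = 178.
The subsidy must fill the gap: s = Ps − Pb = 178 − 120 = 58.

Required subsidy s = 58 per unit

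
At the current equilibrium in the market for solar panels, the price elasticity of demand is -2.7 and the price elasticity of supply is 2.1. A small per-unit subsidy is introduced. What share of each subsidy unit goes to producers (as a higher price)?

Producer share = 0.5625

For a small subsidy around the equilibrium, the benefit split depends on the relative slopes, which at a point are proportional to the elasticities.
Buyer share = εs/(εs + |εd|) = 2.1/(2.1 + 2.7) = 0.4375; seller share = |εd|/(εs + |εd|) = 0.5625.
So producers capture 0.5625 of the subsidy.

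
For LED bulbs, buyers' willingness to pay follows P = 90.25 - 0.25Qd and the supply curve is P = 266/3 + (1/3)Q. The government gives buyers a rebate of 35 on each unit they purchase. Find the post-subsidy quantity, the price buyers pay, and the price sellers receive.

Q' = 439/7; buyers pay 522/7; sellers receive 767/7

Pre-subsidy: 90.25 - 0.25Q = 266/3 + (1/3)Q gives Q* = 19/7 and P* = 627/7.
With the rebate, buyers effectively pay Pb = Ps − 35, where Ps is the price sellers receive.
On the curves, Pb = 90.25 - 0.25Q and Ps = 266/3 + (1/3)Q; the wedge Ps − Pb = 35 gives 266/3 + (1/3)Q − (90.25 - 0.25Q) = 35, so Q' = 439/7.
Then Pb = 90.25 − 0.25·(439/7) = 522/7 and Ps = 266/3 + (1/3)·(439/7) = 767/7.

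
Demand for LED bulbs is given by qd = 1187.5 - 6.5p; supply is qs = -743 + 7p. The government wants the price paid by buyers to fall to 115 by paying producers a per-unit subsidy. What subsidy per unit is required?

At a buyer price of 115, quantity demanded is 1187.5 − 6.5·115 = 440.
Sellers supply 440 only when they receive ps with -743 + 7·ps = 440, i.e. ps = 169.
s = ps − pb = 169 − 115 = 54.

Required subsidy s = 54 per unit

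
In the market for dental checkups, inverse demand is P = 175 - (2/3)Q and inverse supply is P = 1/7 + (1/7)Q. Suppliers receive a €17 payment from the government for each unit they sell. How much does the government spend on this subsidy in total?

Government cost = €4029

Pre-subsidy: 175 - (2/3)Q = 1/7 + (1/7)Q gives Q* = 216 and P* = 31.
With the subsidy, sellers receive Ps = Pb + 17 for each unit, where Pb is the price buyers pay.
On the curves, Pb = 175 - (2/3)Q and Ps = 1/7 + (1/7)Q; the wedge Ps − Pb = 17 gives 1/7 + (1/7)Q − (175 - (2/3)Q) = 17, so Q' = 237.
Then Pb = 175 − (2/3)·237 = 17 and Ps = 1/7 + (1/7)·237 = 34.
Government outlay = subsidy × quantity = 17 × 237 = 4029.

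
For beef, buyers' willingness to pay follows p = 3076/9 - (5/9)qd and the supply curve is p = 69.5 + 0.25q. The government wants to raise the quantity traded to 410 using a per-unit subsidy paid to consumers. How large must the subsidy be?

At q = 410, from the demand curve buyers pay pb = 3076/9 − (5/9)·410 = 114; from the supply curve sellers need ps = 69.5 + 0.25·410 = 172.
The subsidy must fill the gap: s = ps − pb = 172 − 114 = 58.

Required subsidy s = 58 per unit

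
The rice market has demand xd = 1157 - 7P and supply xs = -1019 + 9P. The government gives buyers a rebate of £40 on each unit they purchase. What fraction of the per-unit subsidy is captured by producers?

Producer share = 0.4375

Pre-subsidy: 1157 - 7P = -1019 + 9P gives P* = 136, x* = 205.
With the rebate, buyers effectively pay Pb = Ps − 40, where Ps is the price sellers receive.
Demand in terms of Ps becomes xd = 1157 − 7(Ps − 40) = 1437 - 7Ps. Setting this equal to supply: 1437 - 7Ps = -1019 + 9Ps, so Ps = 153.5.
Buyers pay Pb = 153.5 − 40 = 113.5; x' = -1019 + 9·153.5 = 362.5.
Buyers' price falls by P* − Pb = 136 − 113.5 = 22.5; sellers' price rises by Ps − P* = 153.5 − 136 = 17.5.
So producers capture 17.5/40 = 0.4375 of each unit of subsidy.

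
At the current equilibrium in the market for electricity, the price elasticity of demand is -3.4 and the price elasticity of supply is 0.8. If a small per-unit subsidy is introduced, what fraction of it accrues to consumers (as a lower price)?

For a small subsidy around the equilibrium, the benefit split depends on the relative slopes, which at a point are proportional to the elasticities.
Buyer share = εs/(εs + |εd|) = 0.8/(0.8 + 3.4) = 4/21; seller share = |εd|/(εs + |εd|) = 17/21.

Consumer share = 4/21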